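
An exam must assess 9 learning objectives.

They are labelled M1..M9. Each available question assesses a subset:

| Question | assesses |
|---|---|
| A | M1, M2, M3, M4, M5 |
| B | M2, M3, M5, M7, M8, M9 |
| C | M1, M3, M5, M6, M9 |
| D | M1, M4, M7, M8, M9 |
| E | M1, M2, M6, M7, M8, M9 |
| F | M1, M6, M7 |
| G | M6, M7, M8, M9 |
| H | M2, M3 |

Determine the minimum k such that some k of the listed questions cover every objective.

Take {A, E}. Their union is {M1, M2, M3, M4, M5, M6, M7, M8, M9}, which is all 9 objectives.
No single question has all 9 objectives (the largest, B, has 6), so 2 is optimal.

2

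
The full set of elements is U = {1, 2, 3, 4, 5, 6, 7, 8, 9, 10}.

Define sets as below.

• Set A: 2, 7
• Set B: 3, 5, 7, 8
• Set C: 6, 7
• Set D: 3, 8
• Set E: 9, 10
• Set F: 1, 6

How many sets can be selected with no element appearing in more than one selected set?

4

A, D, E, F are pairwise disjoint (A={2,7}; D={3,8}; E={9,10}; F={1,6}).
Every remaining set overlaps one of these, and no 5 of the listed sets are pairwise disjoint, so 4 is the maximum.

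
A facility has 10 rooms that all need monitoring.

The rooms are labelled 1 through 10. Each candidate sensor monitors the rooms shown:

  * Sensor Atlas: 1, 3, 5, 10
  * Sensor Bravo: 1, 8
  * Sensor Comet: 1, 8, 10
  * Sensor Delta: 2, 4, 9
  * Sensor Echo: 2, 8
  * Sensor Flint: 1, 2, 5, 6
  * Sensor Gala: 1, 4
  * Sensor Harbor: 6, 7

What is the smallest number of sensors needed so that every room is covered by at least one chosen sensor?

4

Atlas and Delta and Echo and Harbor together: Atlas ∪ Delta ∪ Echo ∪ Harbor = {1, 2, 3, 4, 5, 6, 7, 8, 9, 10} — every room is covered.
No 3 of the 8 sensors cover everything (all 56 combinations miss at least one room), so 4 is optimal.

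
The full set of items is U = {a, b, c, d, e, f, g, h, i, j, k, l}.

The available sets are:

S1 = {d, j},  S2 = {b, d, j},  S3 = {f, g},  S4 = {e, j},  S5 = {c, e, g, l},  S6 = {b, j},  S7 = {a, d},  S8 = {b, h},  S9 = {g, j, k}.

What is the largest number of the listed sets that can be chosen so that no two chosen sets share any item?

4

S3, S4, S7, S8 are pairwise disjoint (S3={f,g}; S4={e,j}; S7={a,d}; S8={b,h}).
Every remaining set overlaps one of these, and no 5 of the listed sets are pairwise disjoint, so 4 is the maximum.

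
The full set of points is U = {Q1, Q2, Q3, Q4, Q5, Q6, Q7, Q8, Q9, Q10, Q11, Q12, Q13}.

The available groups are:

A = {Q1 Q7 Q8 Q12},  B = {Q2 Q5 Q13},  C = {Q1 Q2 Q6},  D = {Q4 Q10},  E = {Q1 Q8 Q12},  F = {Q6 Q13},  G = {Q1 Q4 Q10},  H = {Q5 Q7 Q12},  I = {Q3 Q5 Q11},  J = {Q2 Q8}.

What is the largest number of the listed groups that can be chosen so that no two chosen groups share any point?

D, E, F, I are pairwise disjoint (D={Q4,Q10}; E={Q1,Q8,Q12}; F={Q6,Q13}; I={Q3,Q5,Q11}).
Every remaining group overlaps one of these, and no 5 of the listed groups are pairwise disjoint, so 4 is the maximum.

4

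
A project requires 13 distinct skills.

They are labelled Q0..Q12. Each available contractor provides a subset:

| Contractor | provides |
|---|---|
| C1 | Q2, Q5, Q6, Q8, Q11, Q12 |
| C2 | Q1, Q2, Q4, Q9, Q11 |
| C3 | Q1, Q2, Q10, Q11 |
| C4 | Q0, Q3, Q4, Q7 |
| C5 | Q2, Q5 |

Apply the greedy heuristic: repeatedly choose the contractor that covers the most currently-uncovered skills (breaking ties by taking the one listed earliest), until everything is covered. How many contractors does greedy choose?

Greedy: pick C1 (covers 6 new) → pick C4 (covers 4 new) → pick C2 (covers 2 new) → pick C3 (covers 1 new). Total picks: 4.

4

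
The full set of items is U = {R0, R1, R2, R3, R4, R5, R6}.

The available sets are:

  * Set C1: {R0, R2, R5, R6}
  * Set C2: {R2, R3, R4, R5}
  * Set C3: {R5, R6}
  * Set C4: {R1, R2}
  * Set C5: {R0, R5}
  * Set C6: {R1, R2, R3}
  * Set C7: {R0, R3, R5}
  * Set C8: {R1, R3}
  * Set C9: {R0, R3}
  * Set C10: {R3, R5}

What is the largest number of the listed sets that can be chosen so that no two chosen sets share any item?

C3, C4, C9 are pairwise disjoint (C3={R5,R6}; C4={R1,R2}; C9={R0,R3}).
Every remaining set overlaps one of these, and no 4 of the listed sets are pairwise disjoint, so 3 is the maximum.

3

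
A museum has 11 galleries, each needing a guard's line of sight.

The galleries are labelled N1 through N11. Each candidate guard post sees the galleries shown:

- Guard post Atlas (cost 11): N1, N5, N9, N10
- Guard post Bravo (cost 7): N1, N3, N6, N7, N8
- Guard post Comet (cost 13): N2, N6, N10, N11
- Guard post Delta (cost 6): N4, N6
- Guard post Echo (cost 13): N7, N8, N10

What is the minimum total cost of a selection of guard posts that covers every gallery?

37

Atlas, Bravo, Comet, Delta together cover every gallery (Atlas ∪ Bravo ∪ Comet ∪ Delta = {N1, N2, N3, N4, N5, N6, N7, N8, N9, N10, N11}); total cost 11 + 7 + 13 + 6 = 37.
No covering selection has total cost below 37.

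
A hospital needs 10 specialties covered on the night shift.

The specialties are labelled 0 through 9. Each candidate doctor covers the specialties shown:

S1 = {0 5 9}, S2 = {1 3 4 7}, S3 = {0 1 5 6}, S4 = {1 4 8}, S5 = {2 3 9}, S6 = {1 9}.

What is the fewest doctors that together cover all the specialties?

4

Take {S2, S3, S4, S5}. Their union is {0, 1, 2, 3, 4, 5, 6, 7, 8, 9}, which is all 10 specialties.
Only S4 contains 8, so S4 is forced; the remaining 7 specialties need at least 3 more doctors (each remaining doctor adds at most 3) — so at least 4 doctors are needed, and 4 is optimal.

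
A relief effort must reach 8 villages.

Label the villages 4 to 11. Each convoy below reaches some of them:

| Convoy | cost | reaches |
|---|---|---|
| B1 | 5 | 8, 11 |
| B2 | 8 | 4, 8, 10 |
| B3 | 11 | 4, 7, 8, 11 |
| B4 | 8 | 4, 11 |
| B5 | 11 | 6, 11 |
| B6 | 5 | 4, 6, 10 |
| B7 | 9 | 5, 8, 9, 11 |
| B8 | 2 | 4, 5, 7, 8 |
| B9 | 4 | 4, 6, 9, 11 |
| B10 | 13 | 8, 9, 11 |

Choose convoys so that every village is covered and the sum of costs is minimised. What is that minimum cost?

B6, B8, B9 together cover every village (B6 ∪ B8 ∪ B9 = {4, 5, 6, 7, 8, 9, 10, 11}); total cost 5 + 2 + 4 = 11.
No covering selection has total cost below 11.

11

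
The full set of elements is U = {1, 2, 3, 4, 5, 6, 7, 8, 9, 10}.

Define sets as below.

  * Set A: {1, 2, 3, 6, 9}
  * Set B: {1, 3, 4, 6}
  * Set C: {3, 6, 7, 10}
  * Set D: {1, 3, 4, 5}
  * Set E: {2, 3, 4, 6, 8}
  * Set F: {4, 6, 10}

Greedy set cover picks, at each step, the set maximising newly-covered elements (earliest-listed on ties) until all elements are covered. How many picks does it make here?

Greedy: pick A (covers 5 new) → pick C (covers 2 new) → pick D (covers 2 new) → pick E (covers 1 new). Total picks: 4.

4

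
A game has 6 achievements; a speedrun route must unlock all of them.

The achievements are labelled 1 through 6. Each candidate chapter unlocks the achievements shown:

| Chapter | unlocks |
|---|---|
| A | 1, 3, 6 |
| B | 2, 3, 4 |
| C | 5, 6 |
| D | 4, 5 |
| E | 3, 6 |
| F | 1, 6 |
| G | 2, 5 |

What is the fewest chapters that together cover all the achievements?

B and D and F together: B ∪ D ∪ F = {1, 2, 3, 4, 5, 6} — every achievement is covered.
No 2 of the 7 chapters cover everything (all 21 combinations miss at least one achievement), so 3 is optimal.

3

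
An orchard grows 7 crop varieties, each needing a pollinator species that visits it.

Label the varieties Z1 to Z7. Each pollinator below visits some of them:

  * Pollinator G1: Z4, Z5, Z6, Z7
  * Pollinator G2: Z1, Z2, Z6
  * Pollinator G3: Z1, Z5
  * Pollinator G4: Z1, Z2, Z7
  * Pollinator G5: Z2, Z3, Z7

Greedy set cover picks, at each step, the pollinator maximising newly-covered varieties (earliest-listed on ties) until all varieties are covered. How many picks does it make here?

Greedy: pick G1 (covers 4 new) → pick G2 (covers 2 new) → pick G5 (covers 1 new). Total picks: 3.

3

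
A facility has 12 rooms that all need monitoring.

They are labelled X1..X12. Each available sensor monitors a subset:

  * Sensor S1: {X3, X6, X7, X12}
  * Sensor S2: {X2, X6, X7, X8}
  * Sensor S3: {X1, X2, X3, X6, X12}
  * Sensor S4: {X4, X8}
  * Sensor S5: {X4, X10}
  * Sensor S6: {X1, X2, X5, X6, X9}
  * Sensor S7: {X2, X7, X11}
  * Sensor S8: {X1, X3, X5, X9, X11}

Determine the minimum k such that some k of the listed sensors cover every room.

4

S1 and S2 and S5 and S8 together: S1 ∪ S2 ∪ S5 ∪ S8 = {X1, X2, X3, X4, X5, X6, X7, X8, X9, X10, X11, X12} — every room is covered.
No 3 of the 8 sensors cover everything (all 56 combinations miss at least one room), so 4 is optimal.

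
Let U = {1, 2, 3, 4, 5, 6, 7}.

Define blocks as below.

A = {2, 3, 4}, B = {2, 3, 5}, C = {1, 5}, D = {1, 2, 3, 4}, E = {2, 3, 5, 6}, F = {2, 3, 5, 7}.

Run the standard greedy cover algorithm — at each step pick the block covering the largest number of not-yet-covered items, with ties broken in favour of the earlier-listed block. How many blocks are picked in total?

3

Greedy: pick D (covers 4 new) → pick E (covers 2 new) → pick F (covers 1 new). Total picks: 3.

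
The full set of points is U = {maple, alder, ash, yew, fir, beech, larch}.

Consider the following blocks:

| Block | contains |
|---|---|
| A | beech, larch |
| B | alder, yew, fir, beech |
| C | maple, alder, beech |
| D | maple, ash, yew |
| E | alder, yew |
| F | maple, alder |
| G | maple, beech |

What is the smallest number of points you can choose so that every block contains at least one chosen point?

The 3 points {alder, ash, beech} hit every block.
No choice of 2 points meets every block, so 3 is the minimum.

3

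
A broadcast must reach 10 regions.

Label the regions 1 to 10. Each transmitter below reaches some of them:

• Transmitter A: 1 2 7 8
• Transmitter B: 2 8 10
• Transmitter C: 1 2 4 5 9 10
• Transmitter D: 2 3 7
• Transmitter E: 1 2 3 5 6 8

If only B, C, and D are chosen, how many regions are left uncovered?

Union of B, C, D = {1, 2, 3, 4, 5, 7, 8, 9, 10}.
Not covered: 6 — 1 region.

1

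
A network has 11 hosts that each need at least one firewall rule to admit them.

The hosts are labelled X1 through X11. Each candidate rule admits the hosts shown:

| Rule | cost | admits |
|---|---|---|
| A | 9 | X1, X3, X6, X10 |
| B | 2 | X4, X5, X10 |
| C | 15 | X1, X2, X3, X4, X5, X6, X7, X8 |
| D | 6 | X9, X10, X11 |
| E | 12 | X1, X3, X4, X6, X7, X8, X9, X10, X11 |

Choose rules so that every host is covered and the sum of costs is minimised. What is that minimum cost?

21

C, D together cover every host (C ∪ D = {X1, X2, X3, X4, X5, X6, X7, X8, X9, X10, X11}); total cost 15 + 6 = 21.
The greedy pick B, E, C costs 29; no covering selection beats 21.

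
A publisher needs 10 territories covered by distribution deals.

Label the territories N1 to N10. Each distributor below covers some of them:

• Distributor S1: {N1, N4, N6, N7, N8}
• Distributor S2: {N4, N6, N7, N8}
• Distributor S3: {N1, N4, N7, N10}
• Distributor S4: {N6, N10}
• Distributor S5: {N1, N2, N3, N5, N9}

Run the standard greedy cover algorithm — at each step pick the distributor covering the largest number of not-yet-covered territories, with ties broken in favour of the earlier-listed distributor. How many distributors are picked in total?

Greedy: pick S1 (covers 5 new) → pick S5 (covers 4 new) → pick S3 (covers 1 new). Total picks: 3.

3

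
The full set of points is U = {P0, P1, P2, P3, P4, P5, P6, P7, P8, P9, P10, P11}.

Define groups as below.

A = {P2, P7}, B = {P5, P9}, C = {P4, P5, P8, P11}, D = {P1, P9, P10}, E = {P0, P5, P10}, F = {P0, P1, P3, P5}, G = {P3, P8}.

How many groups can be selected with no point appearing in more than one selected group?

3

A, D, G are pairwise disjoint (A={P2,P7}; D={P1,P9,P10}; G={P3,P8}).
Every remaining group overlaps one of these, and no 4 of the listed groups are pairwise disjoint, so 3 is the maximum.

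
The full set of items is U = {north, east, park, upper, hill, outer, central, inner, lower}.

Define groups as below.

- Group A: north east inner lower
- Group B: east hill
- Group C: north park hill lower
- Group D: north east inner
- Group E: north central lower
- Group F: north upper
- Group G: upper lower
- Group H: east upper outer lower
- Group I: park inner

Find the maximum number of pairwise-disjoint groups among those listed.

3

B, G, I are pairwise disjoint (B={east,hill}; G={upper,lower}; I={park,inner}).
Every remaining group overlaps one of these, and no 4 of the listed groups are pairwise disjoint, so 3 is the maximum.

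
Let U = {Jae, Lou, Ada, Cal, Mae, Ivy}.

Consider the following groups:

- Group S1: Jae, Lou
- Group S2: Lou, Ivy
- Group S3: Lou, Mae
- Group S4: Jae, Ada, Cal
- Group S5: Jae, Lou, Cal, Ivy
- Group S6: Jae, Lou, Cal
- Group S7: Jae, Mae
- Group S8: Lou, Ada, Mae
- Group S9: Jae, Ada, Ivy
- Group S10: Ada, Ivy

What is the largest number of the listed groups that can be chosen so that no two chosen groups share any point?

2

S3, S10 are pairwise disjoint (S3={Lou,Mae}; S10={Ada,Ivy}).
Every remaining group overlaps one of these, and no 3 of the listed groups are pairwise disjoint, so 2 is the maximum.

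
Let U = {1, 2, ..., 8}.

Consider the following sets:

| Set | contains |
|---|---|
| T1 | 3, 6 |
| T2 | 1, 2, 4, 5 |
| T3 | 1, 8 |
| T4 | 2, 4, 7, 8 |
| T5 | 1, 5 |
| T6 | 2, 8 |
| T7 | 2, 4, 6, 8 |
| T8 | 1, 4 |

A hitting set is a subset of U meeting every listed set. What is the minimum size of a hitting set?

H = {1, 3, 8} meets every set (each contains at least one member of H), and |H| = 3.
The sets T1, T6, T8 are pairwise disjoint, so any hitting set needs a separate item for each — at least 3. Hence 3 is optimal.

3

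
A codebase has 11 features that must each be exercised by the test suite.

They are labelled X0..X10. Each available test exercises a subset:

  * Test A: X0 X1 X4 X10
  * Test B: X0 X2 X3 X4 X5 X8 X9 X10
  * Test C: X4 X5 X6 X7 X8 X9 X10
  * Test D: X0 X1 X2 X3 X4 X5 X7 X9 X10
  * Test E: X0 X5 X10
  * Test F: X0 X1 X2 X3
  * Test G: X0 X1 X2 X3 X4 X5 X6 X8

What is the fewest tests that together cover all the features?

Take {C, D}. Their union is {X0, X1, X2, X3, X4, X5, X6, X7, X8, X9, X10}, which is all 11 features.
No single test has all 11 features (the largest, D, has 9), so 2 is optimal.

2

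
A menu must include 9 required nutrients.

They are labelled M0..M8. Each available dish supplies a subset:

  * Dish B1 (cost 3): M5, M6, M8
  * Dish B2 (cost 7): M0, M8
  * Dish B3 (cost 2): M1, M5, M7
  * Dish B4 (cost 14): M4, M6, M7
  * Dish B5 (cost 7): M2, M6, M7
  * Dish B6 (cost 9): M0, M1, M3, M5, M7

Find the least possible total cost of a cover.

B1, B4, B5, B6 together cover every nutrient (B1 ∪ B4 ∪ B5 ∪ B6 = {M0, M1, M2, M3, M4, M5, M6, M7, M8}); total cost 3 + 14 + 7 + 9 = 33.
The greedy pick B3, B1, B6, B5, B4 costs 35; no covering selection beats 33.

33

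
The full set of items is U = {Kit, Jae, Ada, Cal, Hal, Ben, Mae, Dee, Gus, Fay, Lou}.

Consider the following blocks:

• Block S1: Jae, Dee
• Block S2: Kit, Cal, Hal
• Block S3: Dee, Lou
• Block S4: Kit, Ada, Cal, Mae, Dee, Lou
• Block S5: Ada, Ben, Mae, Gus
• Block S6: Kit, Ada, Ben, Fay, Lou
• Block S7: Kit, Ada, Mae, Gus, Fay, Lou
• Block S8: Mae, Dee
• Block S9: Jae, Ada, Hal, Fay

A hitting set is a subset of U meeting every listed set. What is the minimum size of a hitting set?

The 3 items {Ada, Hal, Dee} hit every block.
The blocks S1, S2, S5 are pairwise disjoint, so any hitting set needs a separate item for each — at least 3. Hence 3 is optimal.

3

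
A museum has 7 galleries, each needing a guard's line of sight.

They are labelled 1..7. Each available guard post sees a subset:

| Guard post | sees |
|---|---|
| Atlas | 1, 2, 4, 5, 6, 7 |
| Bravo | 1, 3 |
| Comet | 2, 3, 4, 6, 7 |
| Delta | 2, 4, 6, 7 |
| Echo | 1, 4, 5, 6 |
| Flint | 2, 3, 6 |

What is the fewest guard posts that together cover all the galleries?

2

Atlas and Bravo together: Atlas ∪ Bravo = {1, 2, 3, 4, 5, 6, 7} — every gallery is covered.
No single guard post has all 7 galleries (the largest, Atlas, has 6), so 2 is optimal.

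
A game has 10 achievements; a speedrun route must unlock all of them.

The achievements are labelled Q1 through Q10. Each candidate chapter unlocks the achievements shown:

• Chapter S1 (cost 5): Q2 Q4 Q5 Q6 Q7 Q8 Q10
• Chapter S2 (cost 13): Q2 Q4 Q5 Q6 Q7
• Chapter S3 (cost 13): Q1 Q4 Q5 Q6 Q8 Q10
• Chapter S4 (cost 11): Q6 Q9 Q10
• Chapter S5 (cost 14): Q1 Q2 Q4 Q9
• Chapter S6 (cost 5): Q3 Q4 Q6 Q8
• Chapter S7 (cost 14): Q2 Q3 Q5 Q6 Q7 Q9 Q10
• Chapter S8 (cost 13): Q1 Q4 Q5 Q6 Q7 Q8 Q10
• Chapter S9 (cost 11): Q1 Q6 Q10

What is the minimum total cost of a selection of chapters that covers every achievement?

24

S1, S5, S6 together cover every achievement (S1 ∪ S5 ∪ S6 = {Q1, Q2, Q3, Q4, Q5, Q6, Q7, Q8, Q9, Q10}); total cost 5 + 14 + 5 = 24.
No covering selection has total cost below 24.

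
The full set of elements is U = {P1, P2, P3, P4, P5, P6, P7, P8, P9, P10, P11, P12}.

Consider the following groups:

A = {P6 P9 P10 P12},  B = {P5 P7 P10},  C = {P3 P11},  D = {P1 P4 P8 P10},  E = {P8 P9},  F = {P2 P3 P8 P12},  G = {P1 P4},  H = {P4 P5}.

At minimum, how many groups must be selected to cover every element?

5

A, B, C, F, and G cover everything between them: the union {P1, P2, P3, P4, P5, P6, P7, P8, P9, P10, P11, P12} is all of U.
No 4 of the 8 groups cover everything (all 70 combinations miss at least one element), so 5 is optimal.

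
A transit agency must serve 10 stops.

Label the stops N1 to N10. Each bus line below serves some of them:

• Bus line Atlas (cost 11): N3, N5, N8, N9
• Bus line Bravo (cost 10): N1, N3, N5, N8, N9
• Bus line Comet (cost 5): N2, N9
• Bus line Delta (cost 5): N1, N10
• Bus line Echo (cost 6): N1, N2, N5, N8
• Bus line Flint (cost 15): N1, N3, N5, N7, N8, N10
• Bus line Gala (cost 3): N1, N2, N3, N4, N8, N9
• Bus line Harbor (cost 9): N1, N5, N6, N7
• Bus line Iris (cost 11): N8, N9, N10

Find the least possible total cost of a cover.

Delta, Gala, Harbor together cover every stop (Delta ∪ Gala ∪ Harbor = {N1, N2, N3, N4, N5, N6, N7, N8, N9, N10}); total cost 5 + 3 + 9 = 17.
No covering selection has total cost below 17.

17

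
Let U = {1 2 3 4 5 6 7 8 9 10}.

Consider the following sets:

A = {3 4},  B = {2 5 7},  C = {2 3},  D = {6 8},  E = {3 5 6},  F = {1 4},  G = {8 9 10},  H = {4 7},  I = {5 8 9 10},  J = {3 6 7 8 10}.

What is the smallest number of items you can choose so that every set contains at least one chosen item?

4

The 4 items {2, 4, 5, 8} hit every set.
No choice of 3 items meets every set, so 4 is the minimum.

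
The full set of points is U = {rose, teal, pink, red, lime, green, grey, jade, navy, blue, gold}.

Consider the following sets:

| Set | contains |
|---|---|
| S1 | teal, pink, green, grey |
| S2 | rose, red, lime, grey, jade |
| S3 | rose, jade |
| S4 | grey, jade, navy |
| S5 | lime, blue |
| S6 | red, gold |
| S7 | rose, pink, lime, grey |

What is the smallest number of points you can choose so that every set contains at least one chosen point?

The 4 points {pink, lime, jade, gold} hit every set.
The sets S1, S3, S5, S6 are pairwise disjoint, so any hitting set needs a separate point for each — at least 4. Hence 4 is optimal.

4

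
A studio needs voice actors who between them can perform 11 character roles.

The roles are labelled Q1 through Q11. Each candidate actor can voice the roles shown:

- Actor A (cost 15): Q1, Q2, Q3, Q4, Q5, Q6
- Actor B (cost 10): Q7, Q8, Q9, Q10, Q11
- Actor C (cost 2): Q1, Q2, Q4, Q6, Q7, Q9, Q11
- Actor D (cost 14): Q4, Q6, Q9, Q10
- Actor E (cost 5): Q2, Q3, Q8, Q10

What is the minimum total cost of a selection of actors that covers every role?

22

A, C, E together cover every role (A ∪ C ∪ E = {Q1, Q2, Q3, Q4, Q5, Q6, Q7, Q8, Q9, Q10, Q11}); total cost 15 + 2 + 5 = 22.
No covering selection has total cost below 22.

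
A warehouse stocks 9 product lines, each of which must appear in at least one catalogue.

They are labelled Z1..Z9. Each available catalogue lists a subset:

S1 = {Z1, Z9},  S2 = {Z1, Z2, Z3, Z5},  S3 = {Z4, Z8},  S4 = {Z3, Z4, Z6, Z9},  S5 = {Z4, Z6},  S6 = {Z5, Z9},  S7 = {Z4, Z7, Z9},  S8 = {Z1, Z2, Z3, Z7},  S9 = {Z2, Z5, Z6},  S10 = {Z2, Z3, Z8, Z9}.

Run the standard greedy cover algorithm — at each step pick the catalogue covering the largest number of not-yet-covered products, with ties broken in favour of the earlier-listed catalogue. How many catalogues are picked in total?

4

Greedy: pick S2 (covers 4 new) → pick S4 (covers 3 new) → pick S3 (covers 1 new) → pick S7 (covers 1 new). Total picks: 4.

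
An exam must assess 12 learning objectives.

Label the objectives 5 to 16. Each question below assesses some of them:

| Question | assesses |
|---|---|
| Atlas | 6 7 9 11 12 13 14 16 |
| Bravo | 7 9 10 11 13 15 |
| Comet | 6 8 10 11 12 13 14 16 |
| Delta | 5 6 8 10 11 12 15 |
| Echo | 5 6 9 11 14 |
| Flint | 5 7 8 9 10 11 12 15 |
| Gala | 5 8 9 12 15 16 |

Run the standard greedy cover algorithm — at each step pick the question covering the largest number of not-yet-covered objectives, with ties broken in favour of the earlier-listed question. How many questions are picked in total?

2

Greedy: pick Atlas (covers 8 new) → pick Delta (covers 4 new). Total picks: 2.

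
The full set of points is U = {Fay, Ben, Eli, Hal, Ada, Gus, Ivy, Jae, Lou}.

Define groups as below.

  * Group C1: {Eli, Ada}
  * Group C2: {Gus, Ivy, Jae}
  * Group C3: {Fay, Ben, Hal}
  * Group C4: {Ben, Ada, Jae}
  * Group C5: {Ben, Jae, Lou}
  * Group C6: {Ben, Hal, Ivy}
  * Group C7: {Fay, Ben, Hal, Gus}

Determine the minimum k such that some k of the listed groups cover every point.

4

C1, C2, C3, and C5 cover everything between them: the union {Fay, Ben, Eli, Hal, Ada, Gus, Ivy, Jae, Lou} is all of U.
No 3 of the 7 groups cover everything (all 35 combinations miss at least one point), so 4 is optimal.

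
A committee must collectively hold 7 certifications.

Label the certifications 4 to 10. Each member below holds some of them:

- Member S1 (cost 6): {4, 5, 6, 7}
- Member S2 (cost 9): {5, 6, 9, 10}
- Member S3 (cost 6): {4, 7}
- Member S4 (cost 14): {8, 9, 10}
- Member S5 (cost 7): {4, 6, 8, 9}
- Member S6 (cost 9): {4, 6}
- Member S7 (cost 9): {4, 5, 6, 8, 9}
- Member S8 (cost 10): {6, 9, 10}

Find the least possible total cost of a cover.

20

S1, S4 together cover every certification (S1 ∪ S4 = {4, 5, 6, 7, 8, 9, 10}); total cost 6 + 14 = 20.
The greedy pick S1, S5, S2 costs 22; no covering selection beats 20.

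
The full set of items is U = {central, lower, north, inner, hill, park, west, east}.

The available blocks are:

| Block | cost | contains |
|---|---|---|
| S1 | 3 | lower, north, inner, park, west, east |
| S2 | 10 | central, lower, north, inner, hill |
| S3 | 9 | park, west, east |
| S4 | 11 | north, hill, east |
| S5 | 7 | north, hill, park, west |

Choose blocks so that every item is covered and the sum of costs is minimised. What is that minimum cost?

S1, S2 together cover every item (S1 ∪ S2 = {central, lower, north, inner, hill, park, west, east}); total cost 3 + 10 = 13.
No covering selection has total cost below 13.

13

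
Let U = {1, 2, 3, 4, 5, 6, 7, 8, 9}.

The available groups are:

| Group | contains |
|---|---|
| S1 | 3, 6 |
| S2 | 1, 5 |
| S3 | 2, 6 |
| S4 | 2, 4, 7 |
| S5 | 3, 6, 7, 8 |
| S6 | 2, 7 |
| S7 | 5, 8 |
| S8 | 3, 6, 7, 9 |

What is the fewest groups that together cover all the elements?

S2, S4, S5, and S8 cover everything between them: the union {1, 2, 3, 4, 5, 6, 7, 8, 9} is all of U.
Only S8 contains 9, so S8 is forced; the remaining 5 elements need at least 3 more groups (each remaining group adds at most 2) — so at least 4 groups are needed, and 4 is optimal.

4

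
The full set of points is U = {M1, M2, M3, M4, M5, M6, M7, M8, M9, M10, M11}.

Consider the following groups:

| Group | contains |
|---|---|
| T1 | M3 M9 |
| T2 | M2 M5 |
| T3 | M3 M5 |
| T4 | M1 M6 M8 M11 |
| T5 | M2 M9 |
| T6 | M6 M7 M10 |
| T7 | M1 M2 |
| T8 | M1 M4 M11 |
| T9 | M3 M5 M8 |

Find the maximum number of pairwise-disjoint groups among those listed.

4

T3, T5, T6, T8 are pairwise disjoint (T3={M3,M5}; T5={M2,M9}; T6={M6,M7,M10}; T8={M1,M4,M11}).
Every remaining group overlaps one of these, and no 5 of the listed groups are pairwise disjoint, so 4 is the maximum.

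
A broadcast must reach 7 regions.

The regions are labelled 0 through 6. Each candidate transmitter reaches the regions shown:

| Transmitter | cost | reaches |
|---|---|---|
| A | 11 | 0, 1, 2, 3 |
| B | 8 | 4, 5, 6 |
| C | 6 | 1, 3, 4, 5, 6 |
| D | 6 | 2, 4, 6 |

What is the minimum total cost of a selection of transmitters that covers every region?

17

A, C together cover every region (A ∪ C = {0, 1, 2, 3, 4, 5, 6}); total cost 11 + 6 = 17.
No covering selection has total cost below 17.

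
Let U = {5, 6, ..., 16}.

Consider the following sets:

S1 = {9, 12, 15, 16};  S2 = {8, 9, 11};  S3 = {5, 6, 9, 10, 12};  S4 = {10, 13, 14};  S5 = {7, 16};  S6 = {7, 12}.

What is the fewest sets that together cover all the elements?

S1 and S2 and S3 and S4 and S5 together: S1 ∪ S2 ∪ S3 ∪ S4 ∪ S5 = {5, 6, 7, 8, 9, 10, 11, 12, 13, 14, 15, 16} — every element is covered.
Only S3 contains 5, so S3 is forced; the remaining 7 elements need at least 4 more sets (each remaining set adds at most 2) — so at least 5 sets are needed, and 5 is optimal.

5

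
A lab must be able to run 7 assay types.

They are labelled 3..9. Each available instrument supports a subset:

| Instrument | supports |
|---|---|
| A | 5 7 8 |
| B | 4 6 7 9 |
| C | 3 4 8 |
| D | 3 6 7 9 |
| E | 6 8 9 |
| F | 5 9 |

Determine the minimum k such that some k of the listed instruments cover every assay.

3

B and C and F together: B ∪ C ∪ F = {3, 4, 5, 6, 7, 8, 9} — every assay is covered.
No 2 of the 6 instruments cover everything (all 15 combinations miss at least one assay), so 3 is optimal.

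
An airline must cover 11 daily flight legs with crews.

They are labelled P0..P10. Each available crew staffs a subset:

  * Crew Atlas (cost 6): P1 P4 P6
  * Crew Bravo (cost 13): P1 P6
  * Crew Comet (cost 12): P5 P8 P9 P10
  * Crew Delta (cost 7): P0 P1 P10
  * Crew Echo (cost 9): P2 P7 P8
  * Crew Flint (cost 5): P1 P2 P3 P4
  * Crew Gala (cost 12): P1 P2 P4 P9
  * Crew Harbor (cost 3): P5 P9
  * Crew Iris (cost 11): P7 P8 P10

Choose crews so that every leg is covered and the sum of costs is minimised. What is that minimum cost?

Atlas, Delta, Echo, Flint, Harbor together cover every leg (Atlas ∪ Delta ∪ Echo ∪ Flint ∪ Harbor = {P0, P1, P2, P3, P4, P5, P6, P7, P8, P9, P10}); total cost 6 + 7 + 9 + 5 + 3 = 30.
No covering selection has total cost below 30.

30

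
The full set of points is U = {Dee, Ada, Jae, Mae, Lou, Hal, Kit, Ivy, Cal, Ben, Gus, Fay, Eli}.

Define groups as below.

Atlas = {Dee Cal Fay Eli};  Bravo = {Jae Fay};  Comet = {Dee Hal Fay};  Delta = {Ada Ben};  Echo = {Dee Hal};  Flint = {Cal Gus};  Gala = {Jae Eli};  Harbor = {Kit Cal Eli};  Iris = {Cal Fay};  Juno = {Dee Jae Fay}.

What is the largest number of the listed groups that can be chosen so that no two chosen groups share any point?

4

Delta, Echo, Flint, Gala are pairwise disjoint (Delta={Ada,Ben}; Echo={Dee,Hal}; Flint={Cal,Gus}; Gala={Jae,Eli}).
Every remaining group overlaps one of these, and no 5 of the listed groups are pairwise disjoint, so 4 is the maximum.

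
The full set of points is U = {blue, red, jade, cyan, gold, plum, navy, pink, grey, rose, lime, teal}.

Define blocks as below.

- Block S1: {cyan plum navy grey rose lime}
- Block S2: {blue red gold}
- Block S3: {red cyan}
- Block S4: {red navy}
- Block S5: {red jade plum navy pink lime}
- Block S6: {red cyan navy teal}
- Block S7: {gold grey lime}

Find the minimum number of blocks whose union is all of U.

4

S1 and S2 and S5 and S6 together: S1 ∪ S2 ∪ S5 ∪ S6 = {blue, red, jade, cyan, gold, plum, navy, pink, grey, rose, lime, teal} — every point is covered.
No 3 of the 7 blocks cover everything (all 35 combinations miss at least one point), so 4 is optimal.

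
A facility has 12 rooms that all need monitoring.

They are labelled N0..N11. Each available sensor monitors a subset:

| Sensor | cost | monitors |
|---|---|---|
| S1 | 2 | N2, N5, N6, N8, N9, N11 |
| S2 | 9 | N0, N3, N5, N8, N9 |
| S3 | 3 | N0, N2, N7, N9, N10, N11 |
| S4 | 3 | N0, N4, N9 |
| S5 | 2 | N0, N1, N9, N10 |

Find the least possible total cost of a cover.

19

S1, S2, S3, S4, S5 together cover every room (S1 ∪ S2 ∪ S3 ∪ S4 ∪ S5 = {N0, N1, N2, N3, N4, N5, N6, N7, N8, N9, N10, N11}); total cost 2 + 9 + 3 + 3 + 2 = 19.
No covering selection has total cost below 19.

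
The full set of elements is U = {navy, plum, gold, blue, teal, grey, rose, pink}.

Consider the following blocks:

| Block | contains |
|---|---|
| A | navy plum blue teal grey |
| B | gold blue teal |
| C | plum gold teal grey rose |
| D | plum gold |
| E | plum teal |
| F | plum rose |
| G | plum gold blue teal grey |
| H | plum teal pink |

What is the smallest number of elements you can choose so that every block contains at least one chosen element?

2

T = {plum, teal} meets every block (each contains at least one member of T), and |T| = 2.
The blocks B, F are pairwise disjoint, so any hitting set needs a separate element for each — at least 2. Hence 2 is optimal.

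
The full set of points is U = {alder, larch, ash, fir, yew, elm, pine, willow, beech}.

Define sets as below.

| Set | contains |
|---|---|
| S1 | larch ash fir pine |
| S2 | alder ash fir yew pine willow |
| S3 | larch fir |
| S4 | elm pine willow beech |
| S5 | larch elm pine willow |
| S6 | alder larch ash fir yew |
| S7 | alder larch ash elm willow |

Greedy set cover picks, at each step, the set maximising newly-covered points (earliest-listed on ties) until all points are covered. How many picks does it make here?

3

Greedy: pick S2 (covers 6 new) → pick S4 (covers 2 new) → pick S1 (covers 1 new). Total picks: 3.
(The true minimum cover uses only 2 sets, so greedy is not optimal here.)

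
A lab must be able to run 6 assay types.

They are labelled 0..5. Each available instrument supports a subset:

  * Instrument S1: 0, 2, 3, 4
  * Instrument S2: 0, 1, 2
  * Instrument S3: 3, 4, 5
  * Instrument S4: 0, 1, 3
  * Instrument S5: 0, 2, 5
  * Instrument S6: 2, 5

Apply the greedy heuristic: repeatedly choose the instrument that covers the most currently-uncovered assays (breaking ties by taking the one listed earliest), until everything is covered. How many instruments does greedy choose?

Greedy: pick S1 (covers 4 new) → pick S2 (covers 1 new) → pick S3 (covers 1 new). Total picks: 3.
(The true minimum cover uses only 2 instruments, so greedy is not optimal here.)

3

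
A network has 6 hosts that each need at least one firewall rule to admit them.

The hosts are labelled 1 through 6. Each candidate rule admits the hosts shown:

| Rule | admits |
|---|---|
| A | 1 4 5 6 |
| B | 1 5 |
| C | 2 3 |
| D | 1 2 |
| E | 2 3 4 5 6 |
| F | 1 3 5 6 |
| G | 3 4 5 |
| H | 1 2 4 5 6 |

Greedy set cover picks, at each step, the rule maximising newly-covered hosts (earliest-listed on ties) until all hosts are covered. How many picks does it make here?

Greedy: pick E (covers 5 new) → pick A (covers 1 new). Total picks: 2.

2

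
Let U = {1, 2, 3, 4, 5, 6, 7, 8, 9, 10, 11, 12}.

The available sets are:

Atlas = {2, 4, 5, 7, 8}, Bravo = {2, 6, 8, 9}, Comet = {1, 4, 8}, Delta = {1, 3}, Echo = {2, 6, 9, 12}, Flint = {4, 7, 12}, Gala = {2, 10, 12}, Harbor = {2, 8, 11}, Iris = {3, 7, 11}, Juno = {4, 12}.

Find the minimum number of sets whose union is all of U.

5

Atlas and Bravo and Comet and Gala and Iris together: Atlas ∪ Bravo ∪ Comet ∪ Gala ∪ Iris = {1, 2, 3, 4, 5, 6, 7, 8, 9, 10, 11, 12} — every point is covered.
No 4 of the 10 sets cover everything (all 210 combinations miss at least one point), so 5 is optimal.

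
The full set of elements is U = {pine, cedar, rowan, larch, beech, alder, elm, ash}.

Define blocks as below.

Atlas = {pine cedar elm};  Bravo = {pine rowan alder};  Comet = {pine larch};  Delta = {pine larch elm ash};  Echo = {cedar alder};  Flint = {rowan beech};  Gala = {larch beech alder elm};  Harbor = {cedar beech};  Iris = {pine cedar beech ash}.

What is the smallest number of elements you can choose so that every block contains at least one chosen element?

The 3 elements {pine, cedar, beech} hit every block.
The blocks Delta, Echo, Flint are pairwise disjoint, so any hitting set needs a separate element for each — at least 3. Hence 3 is optimal.

3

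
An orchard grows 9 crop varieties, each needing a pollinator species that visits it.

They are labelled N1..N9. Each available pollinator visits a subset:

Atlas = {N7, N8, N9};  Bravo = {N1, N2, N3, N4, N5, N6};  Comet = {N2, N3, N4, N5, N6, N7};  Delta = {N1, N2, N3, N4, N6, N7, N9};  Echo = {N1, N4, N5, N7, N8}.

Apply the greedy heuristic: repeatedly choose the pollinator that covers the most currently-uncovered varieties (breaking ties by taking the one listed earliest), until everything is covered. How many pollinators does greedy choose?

Greedy: pick Delta (covers 7 new) → pick Echo (covers 2 new). Total picks: 2.

2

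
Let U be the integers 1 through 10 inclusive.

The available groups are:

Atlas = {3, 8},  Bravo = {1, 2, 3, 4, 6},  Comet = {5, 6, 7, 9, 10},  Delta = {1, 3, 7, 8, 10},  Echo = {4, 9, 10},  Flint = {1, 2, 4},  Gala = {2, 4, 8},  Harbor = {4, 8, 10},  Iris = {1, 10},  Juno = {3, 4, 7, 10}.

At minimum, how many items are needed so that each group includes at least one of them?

3

H = {3, 4, 10} meets every group (each contains at least one member of H), and |H| = 3.
The groups Atlas, Comet, Flint are pairwise disjoint, so any hitting set needs a separate item for each — at least 3. Hence 3 is optimal.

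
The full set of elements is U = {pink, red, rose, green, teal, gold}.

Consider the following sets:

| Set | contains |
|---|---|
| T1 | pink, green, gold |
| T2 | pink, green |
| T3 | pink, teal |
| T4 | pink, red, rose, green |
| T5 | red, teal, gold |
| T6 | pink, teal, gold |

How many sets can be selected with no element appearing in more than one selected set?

T2, T5 are pairwise disjoint (T2={pink,green}; T5={red,teal,gold}).
Every remaining set overlaps one of these, and no 3 of the listed sets are pairwise disjoint, so 2 is the maximum.

2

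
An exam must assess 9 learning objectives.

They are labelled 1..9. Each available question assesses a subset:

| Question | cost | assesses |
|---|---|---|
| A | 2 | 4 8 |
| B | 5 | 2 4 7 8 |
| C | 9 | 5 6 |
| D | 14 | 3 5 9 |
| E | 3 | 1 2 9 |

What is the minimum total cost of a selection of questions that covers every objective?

31

B, C, D, E together cover every objective (B ∪ C ∪ D ∪ E = {1, 2, 3, 4, 5, 6, 7, 8, 9}); total cost 5 + 9 + 14 + 3 = 31.
The greedy pick A, E, C, B, D costs 33; no covering selection beats 31.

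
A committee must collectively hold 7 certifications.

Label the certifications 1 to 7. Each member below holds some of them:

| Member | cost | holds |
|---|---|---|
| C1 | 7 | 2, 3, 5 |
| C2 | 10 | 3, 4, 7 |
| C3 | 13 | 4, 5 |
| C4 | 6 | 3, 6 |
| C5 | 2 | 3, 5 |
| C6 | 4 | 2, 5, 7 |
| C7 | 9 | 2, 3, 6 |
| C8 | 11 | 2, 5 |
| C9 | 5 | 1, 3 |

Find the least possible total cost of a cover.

C2, C4, C6, C9 together cover every certification (C2 ∪ C4 ∪ C6 ∪ C9 = {1, 2, 3, 4, 5, 6, 7}); total cost 10 + 6 + 4 + 5 = 25.
The greedy pick C5, C6, C9, C4, C2 costs 27; no covering selection beats 25.

25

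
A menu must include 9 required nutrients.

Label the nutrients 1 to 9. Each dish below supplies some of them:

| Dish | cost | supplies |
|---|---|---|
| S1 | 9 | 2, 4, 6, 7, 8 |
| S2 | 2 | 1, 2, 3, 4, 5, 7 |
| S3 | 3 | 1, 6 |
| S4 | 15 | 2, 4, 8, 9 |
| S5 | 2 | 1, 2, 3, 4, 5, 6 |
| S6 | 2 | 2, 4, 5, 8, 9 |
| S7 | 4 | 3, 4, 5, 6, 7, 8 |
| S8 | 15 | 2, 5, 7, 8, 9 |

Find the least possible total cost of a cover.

S2, S5, S6 together cover every nutrient (S2 ∪ S5 ∪ S6 = {1, 2, 3, 4, 5, 6, 7, 8, 9}); total cost 2 + 2 + 2 = 6.
No covering selection has total cost below 6.

6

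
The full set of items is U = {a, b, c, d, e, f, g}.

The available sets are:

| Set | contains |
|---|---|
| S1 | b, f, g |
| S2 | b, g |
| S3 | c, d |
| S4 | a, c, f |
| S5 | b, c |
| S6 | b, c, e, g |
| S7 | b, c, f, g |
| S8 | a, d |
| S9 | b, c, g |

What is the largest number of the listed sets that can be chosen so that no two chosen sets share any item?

S8, S9 are pairwise disjoint (S8={a,d}; S9={b,c,g}).
Every remaining set overlaps one of these, and no 3 of the listed sets are pairwise disjoint, so 2 is the maximum.

2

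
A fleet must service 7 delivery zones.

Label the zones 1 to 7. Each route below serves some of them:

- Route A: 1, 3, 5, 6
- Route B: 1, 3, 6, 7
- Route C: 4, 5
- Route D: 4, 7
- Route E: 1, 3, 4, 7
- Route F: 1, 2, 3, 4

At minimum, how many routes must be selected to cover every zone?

3

A and B and F together: A ∪ B ∪ F = {1, 2, 3, 4, 5, 6, 7} — every zone is covered.
Only F contains 2, so F is forced; the remaining 3 zones need at least 2 more routes (each remaining route adds at most 2) — so at least 3 routes are needed, and 3 is optimal.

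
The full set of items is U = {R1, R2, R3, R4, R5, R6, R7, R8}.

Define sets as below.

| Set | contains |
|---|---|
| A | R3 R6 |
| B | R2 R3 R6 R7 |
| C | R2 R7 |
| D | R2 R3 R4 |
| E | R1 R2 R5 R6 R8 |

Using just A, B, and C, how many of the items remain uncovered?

Union of A, B, C = {R2, R3, R6, R7}.
Not covered: R1, R4, R5, R8 — 4 items.

4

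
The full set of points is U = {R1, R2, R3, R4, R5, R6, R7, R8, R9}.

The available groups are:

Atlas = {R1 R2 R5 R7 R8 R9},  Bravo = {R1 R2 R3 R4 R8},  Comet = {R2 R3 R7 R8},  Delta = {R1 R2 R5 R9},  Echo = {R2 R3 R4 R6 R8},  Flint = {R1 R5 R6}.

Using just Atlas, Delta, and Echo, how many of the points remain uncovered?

Union of Atlas, Delta, Echo = {R1, R2, R3, R4, R5, R6, R7, R8, R9} — that's every point, so 0 are uncovered.

0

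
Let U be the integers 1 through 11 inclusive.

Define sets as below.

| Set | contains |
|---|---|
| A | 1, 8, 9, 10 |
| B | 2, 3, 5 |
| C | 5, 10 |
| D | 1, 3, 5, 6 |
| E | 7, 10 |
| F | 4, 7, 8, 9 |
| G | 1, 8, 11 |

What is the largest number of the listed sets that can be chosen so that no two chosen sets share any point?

B, E, G are pairwise disjoint (B={2,3,5}; E={7,10}; G={1,8,11}).
Every remaining set overlaps one of these, and no 4 of the listed sets are pairwise disjoint, so 3 is the maximum.

3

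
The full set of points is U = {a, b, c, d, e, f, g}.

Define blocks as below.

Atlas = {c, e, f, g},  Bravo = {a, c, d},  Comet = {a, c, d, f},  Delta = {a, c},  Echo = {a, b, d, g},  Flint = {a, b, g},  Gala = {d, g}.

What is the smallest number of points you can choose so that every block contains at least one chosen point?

2

The 2 points {a, g} hit every block.
The blocks Delta, Gala are pairwise disjoint, so any hitting set needs a separate point for each — at least 2. Hence 2 is optimal.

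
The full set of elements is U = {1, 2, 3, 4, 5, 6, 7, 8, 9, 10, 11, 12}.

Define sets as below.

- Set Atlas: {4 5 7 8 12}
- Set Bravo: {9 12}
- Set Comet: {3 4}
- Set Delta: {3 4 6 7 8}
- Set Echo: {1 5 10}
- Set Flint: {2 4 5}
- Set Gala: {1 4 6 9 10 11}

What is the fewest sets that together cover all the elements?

Atlas, Delta, Flint, and Gala cover everything between them: the union {1, 2, 3, 4, 5, 6, 7, 8, 9, 10, 11, 12} is all of U.
No 3 of the 7 sets cover everything (all 35 combinations miss at least one element), so 4 is optimal.

4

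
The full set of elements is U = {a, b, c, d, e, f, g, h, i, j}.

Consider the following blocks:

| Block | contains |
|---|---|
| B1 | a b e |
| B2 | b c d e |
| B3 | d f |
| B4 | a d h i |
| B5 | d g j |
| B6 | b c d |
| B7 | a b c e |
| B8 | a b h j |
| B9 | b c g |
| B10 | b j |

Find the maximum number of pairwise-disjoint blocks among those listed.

B1, B5 are pairwise disjoint (B1={a,b,e}; B5={d,g,j}).
Every remaining block overlaps one of these, and no 3 of the listed blocks are pairwise disjoint, so 2 is the maximum.

2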